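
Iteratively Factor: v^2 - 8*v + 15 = (v - 5)*(v - 3)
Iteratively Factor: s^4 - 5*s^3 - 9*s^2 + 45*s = (s - 3)*(s^3 - 2*s^2 - 15*s) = (s - 3)*(s + 3)*(s^2 - 5*s) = (s - 5)*(s - 3)*(s + 3)*(s)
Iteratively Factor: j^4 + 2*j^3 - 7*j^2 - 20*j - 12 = (j + 1)*(j^3 + j^2 - 8*j - 12) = (j + 1)*(j + 2)*(j^2 - j - 6) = (j - 3)*(j + 1)*(j + 2)*(j + 2)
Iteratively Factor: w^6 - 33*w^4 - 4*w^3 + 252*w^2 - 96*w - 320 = (w + 4)*(w^5 - 4*w^4 - 17*w^3 + 64*w^2 - 4*w - 80) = (w + 4)^2*(w^4 - 8*w^3 + 15*w^2 + 4*w - 20) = (w + 1)*(w + 4)^2*(w^3 - 9*w^2 + 24*w - 20) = (w - 2)*(w + 1)*(w + 4)^2*(w^2 - 7*w + 10) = (w - 5)*(w - 2)*(w + 1)*(w + 4)^2*(w - 2)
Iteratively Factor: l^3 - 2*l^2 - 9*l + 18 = (l - 3)*(l^2 + l - 6) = (l - 3)*(l - 2)*(l + 3)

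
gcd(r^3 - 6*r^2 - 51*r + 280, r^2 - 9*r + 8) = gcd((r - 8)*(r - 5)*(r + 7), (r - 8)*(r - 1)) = r - 8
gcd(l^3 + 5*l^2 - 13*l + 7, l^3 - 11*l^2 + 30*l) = 1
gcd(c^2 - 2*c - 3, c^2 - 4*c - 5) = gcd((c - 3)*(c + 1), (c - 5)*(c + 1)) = c + 1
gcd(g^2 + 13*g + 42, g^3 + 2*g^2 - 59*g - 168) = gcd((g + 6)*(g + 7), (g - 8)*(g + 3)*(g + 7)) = g + 7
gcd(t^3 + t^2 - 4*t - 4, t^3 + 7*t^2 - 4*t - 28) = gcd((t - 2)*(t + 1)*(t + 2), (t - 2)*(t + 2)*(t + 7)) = t^2 - 4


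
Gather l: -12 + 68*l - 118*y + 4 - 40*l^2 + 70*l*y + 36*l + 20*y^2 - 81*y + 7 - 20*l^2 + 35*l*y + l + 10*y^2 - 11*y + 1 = -60*l^2 + l*(105*y + 105) + 30*y^2 - 210*y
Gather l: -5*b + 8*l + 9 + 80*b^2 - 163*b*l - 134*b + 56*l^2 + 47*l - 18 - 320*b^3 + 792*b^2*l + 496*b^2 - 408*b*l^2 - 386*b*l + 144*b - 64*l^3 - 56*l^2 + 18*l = -320*b^3 + 576*b^2 - 408*b*l^2 + 5*b - 64*l^3 + l*(792*b^2 - 549*b + 73) - 9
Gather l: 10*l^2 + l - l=10*l^2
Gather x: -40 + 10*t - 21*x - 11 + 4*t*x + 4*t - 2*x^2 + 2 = 14*t - 2*x^2 + x*(4*t - 21) - 49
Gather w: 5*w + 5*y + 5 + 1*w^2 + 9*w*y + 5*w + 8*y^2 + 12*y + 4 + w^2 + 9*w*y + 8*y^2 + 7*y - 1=2*w^2 + w*(18*y + 10) + 16*y^2 + 24*y + 8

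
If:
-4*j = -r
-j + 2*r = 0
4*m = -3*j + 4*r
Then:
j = 0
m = 0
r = 0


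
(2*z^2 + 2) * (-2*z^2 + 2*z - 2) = -4*z^4 + 4*z^3 - 8*z^2 + 4*z - 4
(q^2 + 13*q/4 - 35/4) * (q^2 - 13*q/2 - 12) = q^4 - 13*q^3/4 - 335*q^2/8 + 143*q/8 + 105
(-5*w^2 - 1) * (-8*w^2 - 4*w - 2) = 40*w^4 + 20*w^3 + 18*w^2 + 4*w + 2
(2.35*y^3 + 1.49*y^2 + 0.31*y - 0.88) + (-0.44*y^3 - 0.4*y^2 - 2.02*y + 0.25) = 1.91*y^3 + 1.09*y^2 - 1.71*y - 0.63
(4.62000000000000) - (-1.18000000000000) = 5.80000000000000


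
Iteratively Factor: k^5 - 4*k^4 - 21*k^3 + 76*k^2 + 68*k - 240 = (k - 5)*(k^4 + k^3 - 16*k^2 - 4*k + 48) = (k - 5)*(k + 2)*(k^3 - k^2 - 14*k + 24) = (k - 5)*(k + 2)*(k + 4)*(k^2 - 5*k + 6) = (k - 5)*(k - 3)*(k + 2)*(k + 4)*(k - 2)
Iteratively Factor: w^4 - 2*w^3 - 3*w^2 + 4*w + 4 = (w - 2)*(w^3 - 3*w - 2) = (w - 2)*(w + 1)*(w^2 - w - 2) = (w - 2)*(w + 1)^2*(w - 2)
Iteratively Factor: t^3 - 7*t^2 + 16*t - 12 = (t - 2)*(t^2 - 5*t + 6) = (t - 2)^2*(t - 3)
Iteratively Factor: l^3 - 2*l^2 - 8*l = (l - 4)*(l^2 + 2*l) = l*(l - 4)*(l + 2)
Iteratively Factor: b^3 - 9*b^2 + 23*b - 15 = (b - 5)*(b^2 - 4*b + 3) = (b - 5)*(b - 1)*(b - 3)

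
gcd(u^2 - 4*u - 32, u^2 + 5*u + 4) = u + 4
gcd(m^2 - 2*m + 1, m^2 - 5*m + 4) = m - 1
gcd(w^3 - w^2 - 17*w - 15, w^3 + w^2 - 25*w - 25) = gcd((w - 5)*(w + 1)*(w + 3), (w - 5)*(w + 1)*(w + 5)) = w^2 - 4*w - 5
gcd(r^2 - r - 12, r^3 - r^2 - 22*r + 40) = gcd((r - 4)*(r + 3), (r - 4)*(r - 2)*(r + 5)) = r - 4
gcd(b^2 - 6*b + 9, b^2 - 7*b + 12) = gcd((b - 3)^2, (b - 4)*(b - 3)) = b - 3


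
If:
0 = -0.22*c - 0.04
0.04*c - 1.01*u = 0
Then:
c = -0.18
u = -0.01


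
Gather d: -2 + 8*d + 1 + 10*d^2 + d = 10*d^2 + 9*d - 1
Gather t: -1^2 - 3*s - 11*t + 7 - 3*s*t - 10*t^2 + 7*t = -3*s - 10*t^2 + t*(-3*s - 4) + 6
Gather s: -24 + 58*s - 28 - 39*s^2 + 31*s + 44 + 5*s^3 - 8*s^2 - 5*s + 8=5*s^3 - 47*s^2 + 84*s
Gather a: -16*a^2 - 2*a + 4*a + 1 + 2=-16*a^2 + 2*a + 3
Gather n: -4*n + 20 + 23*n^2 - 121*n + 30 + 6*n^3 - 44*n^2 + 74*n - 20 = 6*n^3 - 21*n^2 - 51*n + 30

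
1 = 1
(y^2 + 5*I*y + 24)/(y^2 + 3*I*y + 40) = (y - 3*I)/(y - 5*I)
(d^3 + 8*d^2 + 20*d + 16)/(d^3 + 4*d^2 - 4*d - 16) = (d + 2)/(d - 2)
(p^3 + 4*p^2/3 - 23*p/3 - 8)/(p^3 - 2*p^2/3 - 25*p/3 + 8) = (p + 1)/(p - 1)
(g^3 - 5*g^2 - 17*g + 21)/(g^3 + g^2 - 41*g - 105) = (g - 1)/(g + 5)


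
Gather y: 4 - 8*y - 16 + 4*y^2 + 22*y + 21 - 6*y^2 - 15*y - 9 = -2*y^2 - y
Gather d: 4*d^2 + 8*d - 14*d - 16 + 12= 4*d^2 - 6*d - 4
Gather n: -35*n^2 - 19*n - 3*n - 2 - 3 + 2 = -35*n^2 - 22*n - 3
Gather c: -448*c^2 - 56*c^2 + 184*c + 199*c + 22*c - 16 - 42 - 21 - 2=-504*c^2 + 405*c - 81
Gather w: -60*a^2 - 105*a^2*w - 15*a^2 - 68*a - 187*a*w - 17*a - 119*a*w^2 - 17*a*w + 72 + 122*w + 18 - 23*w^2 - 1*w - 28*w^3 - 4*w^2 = -75*a^2 - 85*a - 28*w^3 + w^2*(-119*a - 27) + w*(-105*a^2 - 204*a + 121) + 90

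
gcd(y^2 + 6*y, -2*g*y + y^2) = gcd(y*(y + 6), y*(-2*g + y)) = y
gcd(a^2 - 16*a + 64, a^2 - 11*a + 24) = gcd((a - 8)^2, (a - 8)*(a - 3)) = a - 8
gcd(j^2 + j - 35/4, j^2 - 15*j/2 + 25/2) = j - 5/2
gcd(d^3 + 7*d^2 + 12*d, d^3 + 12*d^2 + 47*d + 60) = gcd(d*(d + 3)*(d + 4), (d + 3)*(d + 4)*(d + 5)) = d^2 + 7*d + 12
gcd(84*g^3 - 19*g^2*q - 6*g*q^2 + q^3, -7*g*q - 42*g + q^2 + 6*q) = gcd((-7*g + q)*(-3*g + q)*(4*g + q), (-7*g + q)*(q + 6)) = -7*g + q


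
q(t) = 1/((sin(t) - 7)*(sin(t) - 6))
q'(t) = -cos(t)/((sin(t) - 7)*(sin(t) - 6)^2) - cos(t)/((sin(t) - 7)^2*(sin(t) - 6)) = (13 - 2*sin(t))*cos(t)/((sin(t) - 7)^2*(sin(t) - 6)^2)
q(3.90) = 0.02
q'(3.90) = -0.00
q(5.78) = 0.02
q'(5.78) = 0.01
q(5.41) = 0.02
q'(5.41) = 0.00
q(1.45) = 0.03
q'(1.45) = 0.00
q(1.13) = 0.03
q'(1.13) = 0.00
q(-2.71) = 0.02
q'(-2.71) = -0.01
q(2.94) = 0.03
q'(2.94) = -0.01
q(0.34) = 0.03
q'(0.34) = 0.01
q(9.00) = 0.03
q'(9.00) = -0.00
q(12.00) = 0.02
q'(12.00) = 0.00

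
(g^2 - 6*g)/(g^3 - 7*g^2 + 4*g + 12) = g/(g^2 - g - 2)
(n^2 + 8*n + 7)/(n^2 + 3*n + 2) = (n + 7)/(n + 2)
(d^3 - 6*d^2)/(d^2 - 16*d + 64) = d^2*(d - 6)/(d^2 - 16*d + 64)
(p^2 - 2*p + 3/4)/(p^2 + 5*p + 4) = (p^2 - 2*p + 3/4)/(p^2 + 5*p + 4)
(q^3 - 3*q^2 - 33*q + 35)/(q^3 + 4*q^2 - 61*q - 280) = (q^2 - 8*q + 7)/(q^2 - q - 56)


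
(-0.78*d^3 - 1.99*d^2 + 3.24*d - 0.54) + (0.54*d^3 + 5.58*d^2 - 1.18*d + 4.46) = -0.24*d^3 + 3.59*d^2 + 2.06*d + 3.92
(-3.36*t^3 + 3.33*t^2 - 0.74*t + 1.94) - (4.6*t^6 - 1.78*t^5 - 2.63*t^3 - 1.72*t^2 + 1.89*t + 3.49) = -4.6*t^6 + 1.78*t^5 - 0.73*t^3 + 5.05*t^2 - 2.63*t - 1.55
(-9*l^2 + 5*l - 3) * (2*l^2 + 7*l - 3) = -18*l^4 - 53*l^3 + 56*l^2 - 36*l + 9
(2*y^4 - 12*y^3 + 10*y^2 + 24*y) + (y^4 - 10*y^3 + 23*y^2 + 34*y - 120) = 3*y^4 - 22*y^3 + 33*y^2 + 58*y - 120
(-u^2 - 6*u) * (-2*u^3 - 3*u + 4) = 2*u^5 + 12*u^4 + 3*u^3 + 14*u^2 - 24*u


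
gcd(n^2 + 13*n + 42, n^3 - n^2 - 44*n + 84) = n + 7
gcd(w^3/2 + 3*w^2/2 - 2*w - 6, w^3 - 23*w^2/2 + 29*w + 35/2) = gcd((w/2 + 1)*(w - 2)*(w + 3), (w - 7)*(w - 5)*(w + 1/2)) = 1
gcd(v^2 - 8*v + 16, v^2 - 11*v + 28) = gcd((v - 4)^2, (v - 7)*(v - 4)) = v - 4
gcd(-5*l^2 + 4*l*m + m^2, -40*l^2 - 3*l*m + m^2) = 5*l + m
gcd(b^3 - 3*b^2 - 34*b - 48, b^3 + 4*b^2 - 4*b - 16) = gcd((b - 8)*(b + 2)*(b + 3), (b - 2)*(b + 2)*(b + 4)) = b + 2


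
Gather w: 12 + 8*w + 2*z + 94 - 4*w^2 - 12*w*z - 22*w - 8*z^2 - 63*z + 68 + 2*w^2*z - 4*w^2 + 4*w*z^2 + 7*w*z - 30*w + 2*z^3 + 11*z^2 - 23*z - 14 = w^2*(2*z - 8) + w*(4*z^2 - 5*z - 44) + 2*z^3 + 3*z^2 - 84*z + 160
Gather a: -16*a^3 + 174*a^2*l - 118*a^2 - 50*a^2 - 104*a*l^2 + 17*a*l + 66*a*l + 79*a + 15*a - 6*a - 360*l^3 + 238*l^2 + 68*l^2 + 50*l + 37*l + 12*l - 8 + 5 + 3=-16*a^3 + a^2*(174*l - 168) + a*(-104*l^2 + 83*l + 88) - 360*l^3 + 306*l^2 + 99*l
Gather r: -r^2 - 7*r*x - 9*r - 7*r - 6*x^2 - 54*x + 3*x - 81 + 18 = -r^2 + r*(-7*x - 16) - 6*x^2 - 51*x - 63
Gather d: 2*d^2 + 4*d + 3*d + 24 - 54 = 2*d^2 + 7*d - 30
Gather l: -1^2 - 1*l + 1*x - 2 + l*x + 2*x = l*(x - 1) + 3*x - 3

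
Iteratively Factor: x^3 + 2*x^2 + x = (x + 1)*(x^2 + x) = (x + 1)^2*(x)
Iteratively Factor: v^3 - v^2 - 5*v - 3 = (v + 1)*(v^2 - 2*v - 3) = (v + 1)^2*(v - 3)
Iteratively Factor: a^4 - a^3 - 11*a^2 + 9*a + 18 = (a + 1)*(a^3 - 2*a^2 - 9*a + 18) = (a + 1)*(a + 3)*(a^2 - 5*a + 6) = (a - 2)*(a + 1)*(a + 3)*(a - 3)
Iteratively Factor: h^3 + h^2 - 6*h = (h + 3)*(h^2 - 2*h) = h*(h + 3)*(h - 2)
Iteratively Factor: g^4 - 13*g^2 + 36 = (g + 2)*(g^3 - 2*g^2 - 9*g + 18) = (g - 3)*(g + 2)*(g^2 + g - 6) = (g - 3)*(g - 2)*(g + 2)*(g + 3)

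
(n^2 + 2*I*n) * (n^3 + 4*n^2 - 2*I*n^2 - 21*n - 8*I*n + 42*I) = n^5 + 4*n^4 - 17*n^3 + 16*n^2 - 84*n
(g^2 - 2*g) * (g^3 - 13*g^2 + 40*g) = g^5 - 15*g^4 + 66*g^3 - 80*g^2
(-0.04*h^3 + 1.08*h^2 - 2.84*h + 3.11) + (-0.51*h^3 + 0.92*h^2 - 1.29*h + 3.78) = -0.55*h^3 + 2.0*h^2 - 4.13*h + 6.89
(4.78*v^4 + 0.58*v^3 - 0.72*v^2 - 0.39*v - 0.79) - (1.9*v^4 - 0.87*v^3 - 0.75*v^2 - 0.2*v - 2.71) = 2.88*v^4 + 1.45*v^3 + 0.03*v^2 - 0.19*v + 1.92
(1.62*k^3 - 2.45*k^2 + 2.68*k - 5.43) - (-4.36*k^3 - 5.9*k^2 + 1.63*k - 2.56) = 5.98*k^3 + 3.45*k^2 + 1.05*k - 2.87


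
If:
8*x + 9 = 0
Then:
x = -9/8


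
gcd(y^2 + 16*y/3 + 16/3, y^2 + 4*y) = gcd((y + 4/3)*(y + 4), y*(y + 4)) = y + 4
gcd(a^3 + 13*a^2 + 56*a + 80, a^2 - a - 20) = a + 4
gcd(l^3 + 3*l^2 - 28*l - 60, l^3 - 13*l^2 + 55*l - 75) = l - 5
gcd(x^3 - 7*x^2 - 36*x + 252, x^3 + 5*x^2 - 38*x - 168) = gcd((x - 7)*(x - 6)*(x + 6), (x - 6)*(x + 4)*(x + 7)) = x - 6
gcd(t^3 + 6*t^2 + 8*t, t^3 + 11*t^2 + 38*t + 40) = t^2 + 6*t + 8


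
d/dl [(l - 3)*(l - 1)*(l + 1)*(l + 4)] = 4*l^3 + 3*l^2 - 26*l - 1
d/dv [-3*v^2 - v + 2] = -6*v - 1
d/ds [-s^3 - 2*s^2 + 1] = s*(-3*s - 4)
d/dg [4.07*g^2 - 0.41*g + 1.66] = 8.14*g - 0.41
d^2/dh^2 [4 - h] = 0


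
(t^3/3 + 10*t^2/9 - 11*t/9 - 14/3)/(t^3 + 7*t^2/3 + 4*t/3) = (3*t^3 + 10*t^2 - 11*t - 42)/(3*t*(3*t^2 + 7*t + 4))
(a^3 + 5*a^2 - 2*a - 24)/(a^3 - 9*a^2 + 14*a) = (a^2 + 7*a + 12)/(a*(a - 7))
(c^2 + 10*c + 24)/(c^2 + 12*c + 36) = (c + 4)/(c + 6)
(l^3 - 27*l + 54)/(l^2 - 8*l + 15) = (l^2 + 3*l - 18)/(l - 5)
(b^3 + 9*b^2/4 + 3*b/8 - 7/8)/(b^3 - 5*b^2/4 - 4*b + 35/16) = 2*(b + 1)/(2*b - 5)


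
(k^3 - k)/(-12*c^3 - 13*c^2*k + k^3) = (-k^3 + k)/(12*c^3 + 13*c^2*k - k^3)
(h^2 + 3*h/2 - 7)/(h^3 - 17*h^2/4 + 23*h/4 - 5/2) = 2*(2*h + 7)/(4*h^2 - 9*h + 5)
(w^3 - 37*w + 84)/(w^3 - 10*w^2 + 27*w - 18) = (w^2 + 3*w - 28)/(w^2 - 7*w + 6)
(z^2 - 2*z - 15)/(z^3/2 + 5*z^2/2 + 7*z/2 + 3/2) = 2*(z - 5)/(z^2 + 2*z + 1)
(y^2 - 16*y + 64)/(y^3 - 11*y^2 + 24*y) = (y - 8)/(y*(y - 3))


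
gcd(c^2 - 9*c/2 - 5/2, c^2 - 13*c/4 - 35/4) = c - 5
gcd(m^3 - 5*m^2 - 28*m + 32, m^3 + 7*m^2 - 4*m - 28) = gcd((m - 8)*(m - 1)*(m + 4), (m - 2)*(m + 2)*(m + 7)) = 1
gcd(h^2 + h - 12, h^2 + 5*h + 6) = 1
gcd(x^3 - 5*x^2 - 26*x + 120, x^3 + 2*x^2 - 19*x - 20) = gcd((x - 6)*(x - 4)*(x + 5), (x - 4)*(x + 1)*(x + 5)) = x^2 + x - 20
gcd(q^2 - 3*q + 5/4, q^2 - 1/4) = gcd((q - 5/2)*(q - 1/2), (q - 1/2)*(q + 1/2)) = q - 1/2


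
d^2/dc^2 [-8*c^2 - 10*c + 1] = -16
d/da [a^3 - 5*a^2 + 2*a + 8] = 3*a^2 - 10*a + 2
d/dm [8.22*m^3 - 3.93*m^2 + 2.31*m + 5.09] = 24.66*m^2 - 7.86*m + 2.31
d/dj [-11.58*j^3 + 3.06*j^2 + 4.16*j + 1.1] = -34.74*j^2 + 6.12*j + 4.16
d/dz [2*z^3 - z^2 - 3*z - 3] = 6*z^2 - 2*z - 3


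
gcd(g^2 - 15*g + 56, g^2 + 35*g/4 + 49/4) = 1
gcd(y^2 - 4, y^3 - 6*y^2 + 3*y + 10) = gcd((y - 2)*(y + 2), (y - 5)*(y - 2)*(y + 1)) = y - 2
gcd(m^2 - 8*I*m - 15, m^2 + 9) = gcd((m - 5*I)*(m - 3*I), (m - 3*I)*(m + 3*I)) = m - 3*I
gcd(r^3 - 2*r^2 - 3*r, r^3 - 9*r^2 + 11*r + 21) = r^2 - 2*r - 3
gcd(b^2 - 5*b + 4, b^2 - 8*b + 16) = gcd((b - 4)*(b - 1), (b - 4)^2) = b - 4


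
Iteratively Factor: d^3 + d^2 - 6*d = (d)*(d^2 + d - 6) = d*(d + 3)*(d - 2)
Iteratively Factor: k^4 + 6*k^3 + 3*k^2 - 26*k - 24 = (k + 4)*(k^3 + 2*k^2 - 5*k - 6) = (k + 1)*(k + 4)*(k^2 + k - 6) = (k - 2)*(k + 1)*(k + 4)*(k + 3)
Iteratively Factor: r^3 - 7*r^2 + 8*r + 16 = (r + 1)*(r^2 - 8*r + 16) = (r - 4)*(r + 1)*(r - 4)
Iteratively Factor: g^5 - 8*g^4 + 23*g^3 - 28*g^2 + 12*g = (g - 3)*(g^4 - 5*g^3 + 8*g^2 - 4*g) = (g - 3)*(g - 1)*(g^3 - 4*g^2 + 4*g) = g*(g - 3)*(g - 1)*(g^2 - 4*g + 4) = g*(g - 3)*(g - 2)*(g - 1)*(g - 2)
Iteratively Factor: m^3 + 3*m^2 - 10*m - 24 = (m + 4)*(m^2 - m - 6) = (m + 2)*(m + 4)*(m - 3)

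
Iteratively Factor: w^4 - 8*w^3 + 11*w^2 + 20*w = (w - 5)*(w^3 - 3*w^2 - 4*w) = (w - 5)*(w - 4)*(w^2 + w) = w*(w - 5)*(w - 4)*(w + 1)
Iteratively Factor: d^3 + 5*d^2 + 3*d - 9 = (d - 1)*(d^2 + 6*d + 9) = (d - 1)*(d + 3)*(d + 3)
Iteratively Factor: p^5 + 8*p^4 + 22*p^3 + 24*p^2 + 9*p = (p + 1)*(p^4 + 7*p^3 + 15*p^2 + 9*p) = (p + 1)*(p + 3)*(p^3 + 4*p^2 + 3*p) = (p + 1)*(p + 3)^2*(p^2 + p) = (p + 1)^2*(p + 3)^2*(p)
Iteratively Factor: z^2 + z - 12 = (z - 3)*(z + 4)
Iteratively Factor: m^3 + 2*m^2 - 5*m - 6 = (m + 3)*(m^2 - m - 2) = (m - 2)*(m + 3)*(m + 1)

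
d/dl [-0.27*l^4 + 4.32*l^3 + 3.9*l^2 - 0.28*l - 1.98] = -1.08*l^3 + 12.96*l^2 + 7.8*l - 0.28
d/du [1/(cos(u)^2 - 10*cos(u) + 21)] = 2*(cos(u) - 5)*sin(u)/(cos(u)^2 - 10*cos(u) + 21)^2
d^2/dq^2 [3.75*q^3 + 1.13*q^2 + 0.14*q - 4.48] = 22.5*q + 2.26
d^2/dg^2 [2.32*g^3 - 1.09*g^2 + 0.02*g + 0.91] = 13.92*g - 2.18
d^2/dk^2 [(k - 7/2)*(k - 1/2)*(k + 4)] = 6*k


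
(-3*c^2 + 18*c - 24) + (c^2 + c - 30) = -2*c^2 + 19*c - 54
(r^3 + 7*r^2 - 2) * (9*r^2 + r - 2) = 9*r^5 + 64*r^4 + 5*r^3 - 32*r^2 - 2*r + 4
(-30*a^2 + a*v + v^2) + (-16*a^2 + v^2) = -46*a^2 + a*v + 2*v^2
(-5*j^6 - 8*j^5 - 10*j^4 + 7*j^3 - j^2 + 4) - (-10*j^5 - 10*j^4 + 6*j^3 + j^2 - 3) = -5*j^6 + 2*j^5 + j^3 - 2*j^2 + 7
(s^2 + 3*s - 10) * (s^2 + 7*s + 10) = s^4 + 10*s^3 + 21*s^2 - 40*s - 100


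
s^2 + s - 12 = (s - 3)*(s + 4)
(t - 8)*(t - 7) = t^2 - 15*t + 56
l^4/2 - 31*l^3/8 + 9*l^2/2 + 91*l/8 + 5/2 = (l/2 + 1/2)*(l - 5)*(l - 4)*(l + 1/4)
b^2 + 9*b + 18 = (b + 3)*(b + 6)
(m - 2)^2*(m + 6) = m^3 + 2*m^2 - 20*m + 24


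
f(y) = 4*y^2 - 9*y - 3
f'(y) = 8*y - 9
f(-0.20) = -1.04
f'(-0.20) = -10.60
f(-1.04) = 10.69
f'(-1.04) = -17.32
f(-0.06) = -2.45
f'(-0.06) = -9.48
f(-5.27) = 155.52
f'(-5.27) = -51.16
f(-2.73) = 51.38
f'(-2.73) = -30.84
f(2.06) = -4.57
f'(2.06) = 7.48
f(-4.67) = 126.27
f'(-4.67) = -46.36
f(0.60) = -6.96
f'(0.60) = -4.20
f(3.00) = 6.00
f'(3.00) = 15.00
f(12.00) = 465.00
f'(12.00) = 87.00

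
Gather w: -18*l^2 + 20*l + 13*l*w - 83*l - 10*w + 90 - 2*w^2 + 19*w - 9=-18*l^2 - 63*l - 2*w^2 + w*(13*l + 9) + 81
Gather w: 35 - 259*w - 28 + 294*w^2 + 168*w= 294*w^2 - 91*w + 7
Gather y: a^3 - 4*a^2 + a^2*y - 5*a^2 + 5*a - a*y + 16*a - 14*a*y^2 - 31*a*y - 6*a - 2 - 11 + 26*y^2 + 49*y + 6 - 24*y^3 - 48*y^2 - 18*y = a^3 - 9*a^2 + 15*a - 24*y^3 + y^2*(-14*a - 22) + y*(a^2 - 32*a + 31) - 7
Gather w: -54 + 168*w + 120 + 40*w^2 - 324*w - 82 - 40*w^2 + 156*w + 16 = 0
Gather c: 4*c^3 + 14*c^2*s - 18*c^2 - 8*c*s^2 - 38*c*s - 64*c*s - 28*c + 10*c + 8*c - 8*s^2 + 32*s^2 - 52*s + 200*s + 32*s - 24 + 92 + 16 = 4*c^3 + c^2*(14*s - 18) + c*(-8*s^2 - 102*s - 10) + 24*s^2 + 180*s + 84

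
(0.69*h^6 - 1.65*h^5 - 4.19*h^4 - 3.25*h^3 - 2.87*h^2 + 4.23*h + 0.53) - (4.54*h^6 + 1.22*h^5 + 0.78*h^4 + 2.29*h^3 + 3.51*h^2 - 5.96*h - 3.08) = -3.85*h^6 - 2.87*h^5 - 4.97*h^4 - 5.54*h^3 - 6.38*h^2 + 10.19*h + 3.61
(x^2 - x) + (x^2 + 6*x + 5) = 2*x^2 + 5*x + 5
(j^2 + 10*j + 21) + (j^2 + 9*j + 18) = 2*j^2 + 19*j + 39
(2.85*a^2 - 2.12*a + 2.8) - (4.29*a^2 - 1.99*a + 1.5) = -1.44*a^2 - 0.13*a + 1.3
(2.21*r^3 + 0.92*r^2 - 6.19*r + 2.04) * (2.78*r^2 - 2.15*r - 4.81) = 6.1438*r^5 - 2.1939*r^4 - 29.8163*r^3 + 14.5545*r^2 + 25.3879*r - 9.8124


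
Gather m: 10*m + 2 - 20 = 10*m - 18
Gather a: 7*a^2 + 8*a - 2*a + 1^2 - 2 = 7*a^2 + 6*a - 1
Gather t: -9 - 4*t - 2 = -4*t - 11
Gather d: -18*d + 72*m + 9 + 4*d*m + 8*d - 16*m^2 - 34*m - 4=d*(4*m - 10) - 16*m^2 + 38*m + 5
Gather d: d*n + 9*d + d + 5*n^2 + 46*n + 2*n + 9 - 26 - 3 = d*(n + 10) + 5*n^2 + 48*n - 20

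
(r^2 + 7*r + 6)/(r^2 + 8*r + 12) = (r + 1)/(r + 2)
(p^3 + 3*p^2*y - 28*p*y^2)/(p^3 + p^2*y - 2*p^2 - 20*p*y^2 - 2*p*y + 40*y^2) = p*(p + 7*y)/(p^2 + 5*p*y - 2*p - 10*y)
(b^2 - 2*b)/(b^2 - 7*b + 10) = b/(b - 5)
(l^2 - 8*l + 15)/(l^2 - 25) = (l - 3)/(l + 5)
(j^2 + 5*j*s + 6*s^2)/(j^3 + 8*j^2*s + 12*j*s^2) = (j + 3*s)/(j*(j + 6*s))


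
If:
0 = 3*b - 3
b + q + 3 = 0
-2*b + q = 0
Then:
No Solution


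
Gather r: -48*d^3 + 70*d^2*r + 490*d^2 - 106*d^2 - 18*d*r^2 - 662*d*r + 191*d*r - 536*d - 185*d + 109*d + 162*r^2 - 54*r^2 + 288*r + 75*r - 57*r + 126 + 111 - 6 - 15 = -48*d^3 + 384*d^2 - 612*d + r^2*(108 - 18*d) + r*(70*d^2 - 471*d + 306) + 216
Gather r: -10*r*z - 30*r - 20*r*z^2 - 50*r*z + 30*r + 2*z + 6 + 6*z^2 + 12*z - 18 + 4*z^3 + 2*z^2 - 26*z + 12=r*(-20*z^2 - 60*z) + 4*z^3 + 8*z^2 - 12*z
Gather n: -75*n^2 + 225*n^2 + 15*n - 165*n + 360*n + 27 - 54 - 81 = 150*n^2 + 210*n - 108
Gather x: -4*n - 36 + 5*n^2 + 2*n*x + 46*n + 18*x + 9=5*n^2 + 42*n + x*(2*n + 18) - 27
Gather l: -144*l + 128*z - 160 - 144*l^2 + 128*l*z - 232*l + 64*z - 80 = -144*l^2 + l*(128*z - 376) + 192*z - 240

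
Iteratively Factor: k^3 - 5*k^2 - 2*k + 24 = (k - 3)*(k^2 - 2*k - 8) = (k - 4)*(k - 3)*(k + 2)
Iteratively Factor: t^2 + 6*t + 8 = (t + 4)*(t + 2)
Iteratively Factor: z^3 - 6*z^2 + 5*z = (z - 5)*(z^2 - z) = z*(z - 5)*(z - 1)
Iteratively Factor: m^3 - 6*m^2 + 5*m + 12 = (m - 3)*(m^2 - 3*m - 4) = (m - 3)*(m + 1)*(m - 4)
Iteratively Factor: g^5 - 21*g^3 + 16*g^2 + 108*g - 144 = (g + 3)*(g^4 - 3*g^3 - 12*g^2 + 52*g - 48) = (g + 3)*(g + 4)*(g^3 - 7*g^2 + 16*g - 12) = (g - 2)*(g + 3)*(g + 4)*(g^2 - 5*g + 6) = (g - 2)^2*(g + 3)*(g + 4)*(g - 3)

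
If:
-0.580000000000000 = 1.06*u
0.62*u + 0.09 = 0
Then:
No Solution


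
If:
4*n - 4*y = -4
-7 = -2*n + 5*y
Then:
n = -4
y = -3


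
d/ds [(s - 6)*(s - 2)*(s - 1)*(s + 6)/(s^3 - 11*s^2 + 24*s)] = (s^6 - 22*s^5 + 139*s^4 - 360*s^3 + 588*s^2 - 1584*s + 1728)/(s^2*(s^4 - 22*s^3 + 169*s^2 - 528*s + 576))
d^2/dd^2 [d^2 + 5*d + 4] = 2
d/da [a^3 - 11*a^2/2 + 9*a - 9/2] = 3*a^2 - 11*a + 9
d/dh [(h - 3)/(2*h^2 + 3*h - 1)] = (2*h^2 + 3*h - (h - 3)*(4*h + 3) - 1)/(2*h^2 + 3*h - 1)^2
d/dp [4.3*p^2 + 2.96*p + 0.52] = 8.6*p + 2.96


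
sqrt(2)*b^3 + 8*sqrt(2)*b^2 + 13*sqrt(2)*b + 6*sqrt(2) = (b + 1)*(b + 6)*(sqrt(2)*b + sqrt(2))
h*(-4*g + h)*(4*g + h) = -16*g^2*h + h^3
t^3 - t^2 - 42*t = t*(t - 7)*(t + 6)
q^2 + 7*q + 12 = (q + 3)*(q + 4)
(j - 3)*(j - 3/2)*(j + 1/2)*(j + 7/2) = j^4 - j^3/2 - 47*j^2/4 + 81*j/8 + 63/8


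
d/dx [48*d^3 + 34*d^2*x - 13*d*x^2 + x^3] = 34*d^2 - 26*d*x + 3*x^2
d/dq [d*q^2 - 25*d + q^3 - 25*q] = 2*d*q + 3*q^2 - 25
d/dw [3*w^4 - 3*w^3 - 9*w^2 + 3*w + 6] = 12*w^3 - 9*w^2 - 18*w + 3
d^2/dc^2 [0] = 0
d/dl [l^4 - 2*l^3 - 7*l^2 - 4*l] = 4*l^3 - 6*l^2 - 14*l - 4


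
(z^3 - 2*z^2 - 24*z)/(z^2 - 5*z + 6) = z*(z^2 - 2*z - 24)/(z^2 - 5*z + 6)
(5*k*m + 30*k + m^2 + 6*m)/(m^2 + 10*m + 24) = (5*k + m)/(m + 4)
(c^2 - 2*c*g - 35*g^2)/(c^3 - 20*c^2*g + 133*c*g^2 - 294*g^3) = (c + 5*g)/(c^2 - 13*c*g + 42*g^2)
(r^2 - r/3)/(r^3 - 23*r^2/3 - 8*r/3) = (1 - 3*r)/(-3*r^2 + 23*r + 8)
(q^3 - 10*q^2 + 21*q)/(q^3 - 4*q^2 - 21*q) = (q - 3)/(q + 3)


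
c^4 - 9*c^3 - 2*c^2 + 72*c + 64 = (c - 8)*(c - 4)*(c + 1)*(c + 2)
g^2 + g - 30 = (g - 5)*(g + 6)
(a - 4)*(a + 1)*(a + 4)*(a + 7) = a^4 + 8*a^3 - 9*a^2 - 128*a - 112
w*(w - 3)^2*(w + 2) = w^4 - 4*w^3 - 3*w^2 + 18*w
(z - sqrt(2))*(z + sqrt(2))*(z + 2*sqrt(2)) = z^3 + 2*sqrt(2)*z^2 - 2*z - 4*sqrt(2)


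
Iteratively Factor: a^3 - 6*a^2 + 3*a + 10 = (a - 2)*(a^2 - 4*a - 5) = (a - 2)*(a + 1)*(a - 5)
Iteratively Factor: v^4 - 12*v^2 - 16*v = (v + 2)*(v^3 - 2*v^2 - 8*v) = v*(v + 2)*(v^2 - 2*v - 8) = v*(v + 2)^2*(v - 4)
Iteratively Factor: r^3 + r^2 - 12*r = (r)*(r^2 + r - 12) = r*(r + 4)*(r - 3)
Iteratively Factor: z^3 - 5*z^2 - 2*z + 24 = (z - 4)*(z^2 - z - 6) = (z - 4)*(z - 3)*(z + 2)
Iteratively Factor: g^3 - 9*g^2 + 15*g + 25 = (g + 1)*(g^2 - 10*g + 25) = (g - 5)*(g + 1)*(g - 5)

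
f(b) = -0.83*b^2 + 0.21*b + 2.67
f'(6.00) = -9.75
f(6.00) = -25.95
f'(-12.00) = 20.13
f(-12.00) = -119.37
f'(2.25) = -3.52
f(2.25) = -1.06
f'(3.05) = -4.85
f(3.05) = -4.41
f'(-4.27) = 7.30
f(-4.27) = -13.36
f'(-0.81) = 1.55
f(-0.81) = 1.96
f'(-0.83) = 1.59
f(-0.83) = 1.92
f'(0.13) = -0.01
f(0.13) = 2.68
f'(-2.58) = 4.49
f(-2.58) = -3.40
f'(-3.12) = 5.39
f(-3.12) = -6.06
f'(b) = 0.21 - 1.66*b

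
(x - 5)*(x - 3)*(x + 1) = x^3 - 7*x^2 + 7*x + 15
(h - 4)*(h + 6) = h^2 + 2*h - 24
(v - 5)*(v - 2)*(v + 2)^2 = v^4 - 3*v^3 - 14*v^2 + 12*v + 40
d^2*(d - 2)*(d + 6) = d^4 + 4*d^3 - 12*d^2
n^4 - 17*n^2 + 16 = (n - 4)*(n - 1)*(n + 1)*(n + 4)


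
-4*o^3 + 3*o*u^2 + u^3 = (-o + u)*(2*o + u)^2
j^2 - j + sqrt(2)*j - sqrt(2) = (j - 1)*(j + sqrt(2))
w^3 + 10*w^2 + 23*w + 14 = (w + 1)*(w + 2)*(w + 7)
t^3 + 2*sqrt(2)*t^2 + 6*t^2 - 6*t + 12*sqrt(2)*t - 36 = (t + 6)*(t - sqrt(2))*(t + 3*sqrt(2))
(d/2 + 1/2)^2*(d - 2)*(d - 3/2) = d^4/4 - 3*d^3/8 - 3*d^2/4 + 5*d/8 + 3/4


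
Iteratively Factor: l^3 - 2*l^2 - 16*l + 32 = (l - 4)*(l^2 + 2*l - 8) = (l - 4)*(l + 4)*(l - 2)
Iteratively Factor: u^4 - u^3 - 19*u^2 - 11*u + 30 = (u - 5)*(u^3 + 4*u^2 + u - 6) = (u - 5)*(u + 3)*(u^2 + u - 2) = (u - 5)*(u - 1)*(u + 3)*(u + 2)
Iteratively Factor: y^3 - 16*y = (y - 4)*(y^2 + 4*y) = (y - 4)*(y + 4)*(y)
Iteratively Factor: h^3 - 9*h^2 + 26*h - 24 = (h - 3)*(h^2 - 6*h + 8) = (h - 4)*(h - 3)*(h - 2)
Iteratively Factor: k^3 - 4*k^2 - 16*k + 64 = (k - 4)*(k^2 - 16) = (k - 4)^2*(k + 4)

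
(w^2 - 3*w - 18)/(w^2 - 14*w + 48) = (w + 3)/(w - 8)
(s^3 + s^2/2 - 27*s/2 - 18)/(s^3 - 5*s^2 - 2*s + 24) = (s^2 + 9*s/2 + 9/2)/(s^2 - s - 6)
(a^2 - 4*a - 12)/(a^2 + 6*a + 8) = (a - 6)/(a + 4)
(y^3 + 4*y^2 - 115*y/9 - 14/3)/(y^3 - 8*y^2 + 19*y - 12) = (9*y^3 + 36*y^2 - 115*y - 42)/(9*(y^3 - 8*y^2 + 19*y - 12))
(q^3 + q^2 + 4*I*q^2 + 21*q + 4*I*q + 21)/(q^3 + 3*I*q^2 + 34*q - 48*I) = (q^2 + q*(1 + 7*I) + 7*I)/(q^2 + 6*I*q + 16)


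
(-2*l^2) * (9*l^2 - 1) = -18*l^4 + 2*l^2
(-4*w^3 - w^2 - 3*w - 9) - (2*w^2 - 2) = -4*w^3 - 3*w^2 - 3*w - 7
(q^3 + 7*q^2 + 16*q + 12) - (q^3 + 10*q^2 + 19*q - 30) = -3*q^2 - 3*q + 42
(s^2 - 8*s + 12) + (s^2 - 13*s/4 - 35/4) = 2*s^2 - 45*s/4 + 13/4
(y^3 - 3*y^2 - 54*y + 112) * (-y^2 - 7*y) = -y^5 - 4*y^4 + 75*y^3 + 266*y^2 - 784*y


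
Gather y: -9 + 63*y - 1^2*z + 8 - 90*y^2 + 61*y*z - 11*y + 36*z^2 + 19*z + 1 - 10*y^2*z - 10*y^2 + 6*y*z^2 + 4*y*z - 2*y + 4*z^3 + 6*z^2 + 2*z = y^2*(-10*z - 100) + y*(6*z^2 + 65*z + 50) + 4*z^3 + 42*z^2 + 20*z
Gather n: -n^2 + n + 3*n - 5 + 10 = -n^2 + 4*n + 5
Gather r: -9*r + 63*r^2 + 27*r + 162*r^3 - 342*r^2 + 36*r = 162*r^3 - 279*r^2 + 54*r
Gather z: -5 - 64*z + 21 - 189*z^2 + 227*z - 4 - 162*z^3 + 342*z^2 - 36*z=-162*z^3 + 153*z^2 + 127*z + 12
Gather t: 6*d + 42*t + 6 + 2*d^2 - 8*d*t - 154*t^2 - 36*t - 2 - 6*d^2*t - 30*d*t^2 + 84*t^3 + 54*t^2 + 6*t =2*d^2 + 6*d + 84*t^3 + t^2*(-30*d - 100) + t*(-6*d^2 - 8*d + 12) + 4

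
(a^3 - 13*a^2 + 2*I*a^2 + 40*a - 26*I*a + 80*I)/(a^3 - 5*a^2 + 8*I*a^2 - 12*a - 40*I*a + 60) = (a - 8)/(a + 6*I)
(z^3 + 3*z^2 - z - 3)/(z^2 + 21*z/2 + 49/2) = 2*(z^3 + 3*z^2 - z - 3)/(2*z^2 + 21*z + 49)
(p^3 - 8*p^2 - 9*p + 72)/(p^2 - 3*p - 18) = (p^2 - 11*p + 24)/(p - 6)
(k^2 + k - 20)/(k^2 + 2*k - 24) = (k + 5)/(k + 6)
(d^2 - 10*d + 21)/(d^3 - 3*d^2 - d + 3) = (d - 7)/(d^2 - 1)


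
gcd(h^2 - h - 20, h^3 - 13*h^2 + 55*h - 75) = h - 5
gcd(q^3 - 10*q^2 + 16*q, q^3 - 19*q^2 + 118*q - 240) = q - 8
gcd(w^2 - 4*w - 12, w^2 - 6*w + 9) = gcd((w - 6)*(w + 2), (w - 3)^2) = 1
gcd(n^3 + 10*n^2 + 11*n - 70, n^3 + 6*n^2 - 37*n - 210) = n^2 + 12*n + 35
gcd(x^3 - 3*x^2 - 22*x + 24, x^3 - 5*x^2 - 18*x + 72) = x^2 - 2*x - 24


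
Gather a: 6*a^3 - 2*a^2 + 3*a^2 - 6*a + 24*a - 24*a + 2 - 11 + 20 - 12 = 6*a^3 + a^2 - 6*a - 1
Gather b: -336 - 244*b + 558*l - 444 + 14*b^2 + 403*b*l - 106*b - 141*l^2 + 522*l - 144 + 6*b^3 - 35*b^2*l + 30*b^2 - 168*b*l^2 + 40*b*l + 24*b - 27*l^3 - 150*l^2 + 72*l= 6*b^3 + b^2*(44 - 35*l) + b*(-168*l^2 + 443*l - 326) - 27*l^3 - 291*l^2 + 1152*l - 924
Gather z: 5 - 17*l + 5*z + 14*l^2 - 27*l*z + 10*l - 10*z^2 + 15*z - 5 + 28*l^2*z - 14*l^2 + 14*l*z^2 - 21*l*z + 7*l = z^2*(14*l - 10) + z*(28*l^2 - 48*l + 20)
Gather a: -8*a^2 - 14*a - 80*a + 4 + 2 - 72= -8*a^2 - 94*a - 66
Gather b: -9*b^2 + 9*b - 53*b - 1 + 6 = -9*b^2 - 44*b + 5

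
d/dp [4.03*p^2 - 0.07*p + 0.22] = 8.06*p - 0.07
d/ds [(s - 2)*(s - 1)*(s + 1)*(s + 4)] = 4*s^3 + 6*s^2 - 18*s - 2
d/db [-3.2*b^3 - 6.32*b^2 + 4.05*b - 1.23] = -9.6*b^2 - 12.64*b + 4.05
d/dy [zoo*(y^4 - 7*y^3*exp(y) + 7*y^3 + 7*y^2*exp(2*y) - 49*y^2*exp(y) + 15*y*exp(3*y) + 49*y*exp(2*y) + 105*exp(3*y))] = zoo*(y^3*exp(y) + y^3 + y^2*exp(2*y) + y^2*exp(y) + y^2 + y*exp(3*y) + y*exp(2*y) + y*exp(y) + exp(3*y) + exp(2*y))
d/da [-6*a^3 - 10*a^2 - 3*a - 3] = -18*a^2 - 20*a - 3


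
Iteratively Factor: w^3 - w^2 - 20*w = (w)*(w^2 - w - 20) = w*(w - 5)*(w + 4)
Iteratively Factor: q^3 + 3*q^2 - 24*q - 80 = (q - 5)*(q^2 + 8*q + 16) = (q - 5)*(q + 4)*(q + 4)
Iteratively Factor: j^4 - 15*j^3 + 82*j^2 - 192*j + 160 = (j - 4)*(j^3 - 11*j^2 + 38*j - 40) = (j - 4)*(j - 2)*(j^2 - 9*j + 20) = (j - 5)*(j - 4)*(j - 2)*(j - 4)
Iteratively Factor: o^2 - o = (o - 1)*(o)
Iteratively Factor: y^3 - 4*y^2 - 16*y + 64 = (y + 4)*(y^2 - 8*y + 16) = (y - 4)*(y + 4)*(y - 4)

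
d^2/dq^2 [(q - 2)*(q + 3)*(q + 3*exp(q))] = 3*q^2*exp(q) + 15*q*exp(q) + 6*q - 6*exp(q) + 2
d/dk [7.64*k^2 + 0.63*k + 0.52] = 15.28*k + 0.63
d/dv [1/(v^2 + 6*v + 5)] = 2*(-v - 3)/(v^2 + 6*v + 5)^2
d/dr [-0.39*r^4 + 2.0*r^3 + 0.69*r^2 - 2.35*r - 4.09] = -1.56*r^3 + 6.0*r^2 + 1.38*r - 2.35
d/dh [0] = 0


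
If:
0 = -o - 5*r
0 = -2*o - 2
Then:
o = -1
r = 1/5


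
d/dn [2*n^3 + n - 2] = 6*n^2 + 1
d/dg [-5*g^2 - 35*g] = -10*g - 35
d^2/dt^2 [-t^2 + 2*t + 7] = -2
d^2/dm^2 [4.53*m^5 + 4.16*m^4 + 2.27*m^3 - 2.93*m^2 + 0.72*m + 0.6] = 90.6*m^3 + 49.92*m^2 + 13.62*m - 5.86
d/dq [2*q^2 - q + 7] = 4*q - 1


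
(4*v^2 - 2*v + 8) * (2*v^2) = 8*v^4 - 4*v^3 + 16*v^2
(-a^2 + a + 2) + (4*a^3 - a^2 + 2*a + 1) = 4*a^3 - 2*a^2 + 3*a + 3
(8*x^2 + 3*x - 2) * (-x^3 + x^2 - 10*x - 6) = -8*x^5 + 5*x^4 - 75*x^3 - 80*x^2 + 2*x + 12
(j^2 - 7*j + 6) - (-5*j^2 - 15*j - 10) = 6*j^2 + 8*j + 16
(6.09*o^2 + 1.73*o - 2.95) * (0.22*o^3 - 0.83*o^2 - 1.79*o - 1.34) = 1.3398*o^5 - 4.6741*o^4 - 12.986*o^3 - 8.8088*o^2 + 2.9623*o + 3.953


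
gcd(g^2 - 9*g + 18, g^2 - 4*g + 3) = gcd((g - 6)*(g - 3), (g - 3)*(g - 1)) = g - 3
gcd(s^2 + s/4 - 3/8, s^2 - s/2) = s - 1/2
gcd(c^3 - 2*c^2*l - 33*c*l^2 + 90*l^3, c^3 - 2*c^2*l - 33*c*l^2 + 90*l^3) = c^3 - 2*c^2*l - 33*c*l^2 + 90*l^3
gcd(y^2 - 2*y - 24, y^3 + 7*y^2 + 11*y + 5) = 1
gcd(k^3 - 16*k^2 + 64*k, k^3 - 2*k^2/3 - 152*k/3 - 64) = k - 8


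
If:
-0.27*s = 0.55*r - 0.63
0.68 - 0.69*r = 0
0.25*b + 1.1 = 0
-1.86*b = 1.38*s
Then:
No Solution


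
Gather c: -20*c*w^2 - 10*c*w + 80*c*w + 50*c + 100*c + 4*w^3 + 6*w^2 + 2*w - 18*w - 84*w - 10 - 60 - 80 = c*(-20*w^2 + 70*w + 150) + 4*w^3 + 6*w^2 - 100*w - 150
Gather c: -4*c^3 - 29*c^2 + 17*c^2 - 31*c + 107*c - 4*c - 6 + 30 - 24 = -4*c^3 - 12*c^2 + 72*c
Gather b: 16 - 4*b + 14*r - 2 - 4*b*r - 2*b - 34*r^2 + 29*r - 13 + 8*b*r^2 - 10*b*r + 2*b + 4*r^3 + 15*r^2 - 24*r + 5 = b*(8*r^2 - 14*r - 4) + 4*r^3 - 19*r^2 + 19*r + 6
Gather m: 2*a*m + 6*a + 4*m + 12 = 6*a + m*(2*a + 4) + 12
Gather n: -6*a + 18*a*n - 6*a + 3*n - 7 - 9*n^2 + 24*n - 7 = -12*a - 9*n^2 + n*(18*a + 27) - 14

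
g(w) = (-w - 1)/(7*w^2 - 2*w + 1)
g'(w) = (2 - 14*w)*(-w - 1)/(7*w^2 - 2*w + 1)^2 - 1/(7*w^2 - 2*w + 1)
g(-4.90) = 0.02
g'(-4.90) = 0.00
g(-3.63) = 0.03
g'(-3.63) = 0.00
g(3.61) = -0.05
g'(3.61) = 0.02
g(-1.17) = 0.01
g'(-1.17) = -0.06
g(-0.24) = -0.40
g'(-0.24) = -1.68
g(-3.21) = 0.03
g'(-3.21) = 0.00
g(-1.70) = 0.03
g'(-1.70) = -0.01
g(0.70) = -0.56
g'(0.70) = 1.11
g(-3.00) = 0.03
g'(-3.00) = 0.00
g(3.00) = -0.07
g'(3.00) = 0.03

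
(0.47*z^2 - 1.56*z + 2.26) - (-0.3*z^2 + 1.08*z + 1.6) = 0.77*z^2 - 2.64*z + 0.66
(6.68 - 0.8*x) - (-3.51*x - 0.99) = 2.71*x + 7.67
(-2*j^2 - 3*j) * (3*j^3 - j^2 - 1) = -6*j^5 - 7*j^4 + 3*j^3 + 2*j^2 + 3*j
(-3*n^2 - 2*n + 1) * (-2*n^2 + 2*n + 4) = 6*n^4 - 2*n^3 - 18*n^2 - 6*n + 4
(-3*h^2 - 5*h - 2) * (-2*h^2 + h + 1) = 6*h^4 + 7*h^3 - 4*h^2 - 7*h - 2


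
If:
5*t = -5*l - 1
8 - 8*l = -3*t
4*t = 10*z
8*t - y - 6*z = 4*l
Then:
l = 37/55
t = -48/55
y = -2084/275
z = -96/275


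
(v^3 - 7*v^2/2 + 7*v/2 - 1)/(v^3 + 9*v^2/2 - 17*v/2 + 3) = (v - 2)/(v + 6)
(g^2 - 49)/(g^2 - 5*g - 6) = (49 - g^2)/(-g^2 + 5*g + 6)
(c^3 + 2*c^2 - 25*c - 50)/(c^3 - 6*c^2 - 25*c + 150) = (c + 2)/(c - 6)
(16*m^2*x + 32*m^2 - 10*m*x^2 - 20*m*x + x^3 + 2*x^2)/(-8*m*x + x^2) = -2*m - 4*m/x + x + 2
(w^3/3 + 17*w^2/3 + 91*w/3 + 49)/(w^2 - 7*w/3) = (w^3 + 17*w^2 + 91*w + 147)/(w*(3*w - 7))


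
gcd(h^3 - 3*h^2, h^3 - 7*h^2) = h^2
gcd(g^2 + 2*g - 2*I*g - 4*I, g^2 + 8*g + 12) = g + 2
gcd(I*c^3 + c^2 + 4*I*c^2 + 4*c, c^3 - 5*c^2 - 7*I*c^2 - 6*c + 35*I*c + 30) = c - I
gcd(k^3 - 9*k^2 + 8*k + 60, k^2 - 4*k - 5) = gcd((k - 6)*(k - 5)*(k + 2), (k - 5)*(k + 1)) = k - 5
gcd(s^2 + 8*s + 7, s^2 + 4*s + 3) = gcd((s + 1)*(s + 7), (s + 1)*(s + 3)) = s + 1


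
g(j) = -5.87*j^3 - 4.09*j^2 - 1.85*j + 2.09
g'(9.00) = -1501.88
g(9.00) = -4625.08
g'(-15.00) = -3841.40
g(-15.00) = 18920.84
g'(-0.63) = -3.69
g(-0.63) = 3.10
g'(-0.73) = -5.26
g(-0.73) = 3.54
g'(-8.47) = -1195.92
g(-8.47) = 3291.22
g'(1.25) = -39.59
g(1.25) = -18.08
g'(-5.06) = -411.34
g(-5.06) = 667.22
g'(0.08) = -2.62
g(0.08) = 1.91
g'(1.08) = -31.22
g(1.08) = -12.07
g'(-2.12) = -63.65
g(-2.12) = 43.56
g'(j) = -17.61*j^2 - 8.18*j - 1.85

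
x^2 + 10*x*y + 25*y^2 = (x + 5*y)^2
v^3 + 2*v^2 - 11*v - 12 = (v - 3)*(v + 1)*(v + 4)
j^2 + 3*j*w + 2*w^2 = (j + w)*(j + 2*w)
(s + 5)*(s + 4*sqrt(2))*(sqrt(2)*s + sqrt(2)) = sqrt(2)*s^3 + 8*s^2 + 6*sqrt(2)*s^2 + 5*sqrt(2)*s + 48*s + 40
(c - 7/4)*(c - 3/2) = c^2 - 13*c/4 + 21/8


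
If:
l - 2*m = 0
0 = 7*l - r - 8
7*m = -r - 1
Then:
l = 2/3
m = 1/3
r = -10/3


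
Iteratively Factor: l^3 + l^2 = (l)*(l^2 + l) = l^2*(l + 1)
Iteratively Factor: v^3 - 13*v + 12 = (v + 4)*(v^2 - 4*v + 3) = (v - 1)*(v + 4)*(v - 3)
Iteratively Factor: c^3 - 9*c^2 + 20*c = (c - 4)*(c^2 - 5*c) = (c - 5)*(c - 4)*(c)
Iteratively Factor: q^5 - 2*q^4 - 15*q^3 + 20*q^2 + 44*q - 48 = (q - 1)*(q^4 - q^3 - 16*q^2 + 4*q + 48) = (q - 4)*(q - 1)*(q^3 + 3*q^2 - 4*q - 12) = (q - 4)*(q - 2)*(q - 1)*(q^2 + 5*q + 6) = (q - 4)*(q - 2)*(q - 1)*(q + 3)*(q + 2)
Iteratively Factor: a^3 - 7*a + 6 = (a - 1)*(a^2 + a - 6) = (a - 2)*(a - 1)*(a + 3)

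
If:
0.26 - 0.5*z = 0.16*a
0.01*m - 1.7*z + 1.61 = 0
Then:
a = 1.625 - 3.125*z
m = 170.0*z - 161.0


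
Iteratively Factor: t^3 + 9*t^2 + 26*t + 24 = (t + 3)*(t^2 + 6*t + 8) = (t + 3)*(t + 4)*(t + 2)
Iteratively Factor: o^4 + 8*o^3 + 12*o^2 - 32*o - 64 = (o - 2)*(o^3 + 10*o^2 + 32*o + 32) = (o - 2)*(o + 4)*(o^2 + 6*o + 8) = (o - 2)*(o + 2)*(o + 4)*(o + 4)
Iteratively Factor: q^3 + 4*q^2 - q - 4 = (q + 4)*(q^2 - 1) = (q + 1)*(q + 4)*(q - 1)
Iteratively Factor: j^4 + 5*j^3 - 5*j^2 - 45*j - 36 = (j + 3)*(j^3 + 2*j^2 - 11*j - 12) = (j - 3)*(j + 3)*(j^2 + 5*j + 4) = (j - 3)*(j + 3)*(j + 4)*(j + 1)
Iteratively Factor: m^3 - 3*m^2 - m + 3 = (m - 3)*(m^2 - 1) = (m - 3)*(m + 1)*(m - 1)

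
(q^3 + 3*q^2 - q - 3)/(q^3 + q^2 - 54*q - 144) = (q^2 - 1)/(q^2 - 2*q - 48)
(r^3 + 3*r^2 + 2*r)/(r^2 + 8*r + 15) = r*(r^2 + 3*r + 2)/(r^2 + 8*r + 15)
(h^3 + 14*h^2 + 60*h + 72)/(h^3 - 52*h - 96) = (h + 6)/(h - 8)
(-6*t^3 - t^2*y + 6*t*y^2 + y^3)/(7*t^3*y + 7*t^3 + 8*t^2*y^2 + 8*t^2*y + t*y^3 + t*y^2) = (-6*t^2 + 5*t*y + y^2)/(t*(7*t*y + 7*t + y^2 + y))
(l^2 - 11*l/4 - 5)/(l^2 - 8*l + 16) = (l + 5/4)/(l - 4)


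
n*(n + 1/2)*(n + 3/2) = n^3 + 2*n^2 + 3*n/4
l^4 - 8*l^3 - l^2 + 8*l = l*(l - 8)*(l - 1)*(l + 1)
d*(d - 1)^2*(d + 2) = d^4 - 3*d^2 + 2*d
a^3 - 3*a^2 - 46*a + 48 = (a - 8)*(a - 1)*(a + 6)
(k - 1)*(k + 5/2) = k^2 + 3*k/2 - 5/2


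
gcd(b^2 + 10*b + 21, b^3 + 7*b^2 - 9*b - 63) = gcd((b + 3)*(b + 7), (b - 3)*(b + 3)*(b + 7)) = b^2 + 10*b + 21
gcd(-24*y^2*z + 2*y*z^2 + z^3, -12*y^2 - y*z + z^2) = 4*y - z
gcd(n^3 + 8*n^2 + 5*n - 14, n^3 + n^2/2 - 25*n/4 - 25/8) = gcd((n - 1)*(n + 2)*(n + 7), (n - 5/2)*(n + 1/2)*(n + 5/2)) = 1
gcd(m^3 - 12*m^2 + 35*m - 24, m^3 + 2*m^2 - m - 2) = m - 1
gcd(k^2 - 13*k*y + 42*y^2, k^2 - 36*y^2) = -k + 6*y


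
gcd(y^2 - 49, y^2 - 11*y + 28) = y - 7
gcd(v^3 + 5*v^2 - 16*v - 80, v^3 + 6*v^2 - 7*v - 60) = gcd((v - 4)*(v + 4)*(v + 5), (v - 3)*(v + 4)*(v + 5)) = v^2 + 9*v + 20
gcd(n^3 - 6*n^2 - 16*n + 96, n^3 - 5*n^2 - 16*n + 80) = n^2 - 16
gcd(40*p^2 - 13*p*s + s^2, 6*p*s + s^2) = 1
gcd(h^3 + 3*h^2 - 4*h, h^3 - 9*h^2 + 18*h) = h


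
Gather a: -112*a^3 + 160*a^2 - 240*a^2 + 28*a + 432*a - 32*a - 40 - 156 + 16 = -112*a^3 - 80*a^2 + 428*a - 180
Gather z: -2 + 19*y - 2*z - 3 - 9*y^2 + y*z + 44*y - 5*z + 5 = -9*y^2 + 63*y + z*(y - 7)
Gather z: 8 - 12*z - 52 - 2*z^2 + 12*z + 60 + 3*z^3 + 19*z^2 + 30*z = 3*z^3 + 17*z^2 + 30*z + 16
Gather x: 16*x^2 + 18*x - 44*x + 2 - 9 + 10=16*x^2 - 26*x + 3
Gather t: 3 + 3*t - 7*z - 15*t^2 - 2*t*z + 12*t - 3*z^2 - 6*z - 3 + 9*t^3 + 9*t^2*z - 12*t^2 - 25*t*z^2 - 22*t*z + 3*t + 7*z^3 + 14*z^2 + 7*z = 9*t^3 + t^2*(9*z - 27) + t*(-25*z^2 - 24*z + 18) + 7*z^3 + 11*z^2 - 6*z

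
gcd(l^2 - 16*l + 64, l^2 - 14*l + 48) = l - 8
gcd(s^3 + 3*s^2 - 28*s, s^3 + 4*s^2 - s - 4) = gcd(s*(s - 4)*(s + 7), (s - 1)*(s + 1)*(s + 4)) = 1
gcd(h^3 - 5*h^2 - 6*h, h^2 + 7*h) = h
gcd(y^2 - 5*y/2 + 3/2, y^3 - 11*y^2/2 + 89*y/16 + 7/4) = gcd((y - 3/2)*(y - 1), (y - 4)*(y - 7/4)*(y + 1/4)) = 1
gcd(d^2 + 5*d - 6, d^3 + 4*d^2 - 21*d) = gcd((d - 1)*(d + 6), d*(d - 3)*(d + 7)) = 1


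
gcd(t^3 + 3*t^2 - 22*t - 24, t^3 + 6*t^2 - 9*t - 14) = t + 1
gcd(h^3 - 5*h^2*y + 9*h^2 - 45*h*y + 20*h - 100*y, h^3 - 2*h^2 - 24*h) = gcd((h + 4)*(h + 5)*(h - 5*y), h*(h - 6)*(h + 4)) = h + 4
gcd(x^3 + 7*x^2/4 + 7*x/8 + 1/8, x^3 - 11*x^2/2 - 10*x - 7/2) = x^2 + 3*x/2 + 1/2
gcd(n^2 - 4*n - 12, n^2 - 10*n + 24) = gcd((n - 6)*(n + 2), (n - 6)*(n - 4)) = n - 6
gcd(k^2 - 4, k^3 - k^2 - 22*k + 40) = k - 2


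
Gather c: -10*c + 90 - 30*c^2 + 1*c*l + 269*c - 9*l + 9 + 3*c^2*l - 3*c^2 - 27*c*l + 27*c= c^2*(3*l - 33) + c*(286 - 26*l) - 9*l + 99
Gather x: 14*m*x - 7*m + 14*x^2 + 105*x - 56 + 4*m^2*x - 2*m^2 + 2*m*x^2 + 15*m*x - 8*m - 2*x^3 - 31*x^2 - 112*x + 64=-2*m^2 - 15*m - 2*x^3 + x^2*(2*m - 17) + x*(4*m^2 + 29*m - 7) + 8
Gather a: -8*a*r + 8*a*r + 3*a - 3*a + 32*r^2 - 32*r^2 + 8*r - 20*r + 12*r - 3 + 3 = 0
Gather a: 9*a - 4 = 9*a - 4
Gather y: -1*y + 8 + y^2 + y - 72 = y^2 - 64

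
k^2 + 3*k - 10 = (k - 2)*(k + 5)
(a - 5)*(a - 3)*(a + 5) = a^3 - 3*a^2 - 25*a + 75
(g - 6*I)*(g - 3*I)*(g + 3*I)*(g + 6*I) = g^4 + 45*g^2 + 324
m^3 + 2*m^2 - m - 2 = (m - 1)*(m + 1)*(m + 2)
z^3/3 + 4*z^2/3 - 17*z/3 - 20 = (z/3 + 1)*(z - 4)*(z + 5)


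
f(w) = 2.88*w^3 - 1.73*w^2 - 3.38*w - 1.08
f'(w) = 8.64*w^2 - 3.46*w - 3.38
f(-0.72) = -0.62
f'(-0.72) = 3.59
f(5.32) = 365.61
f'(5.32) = 222.75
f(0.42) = -2.59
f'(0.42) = -3.31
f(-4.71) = -324.46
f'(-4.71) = 204.59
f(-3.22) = -104.29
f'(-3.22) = 97.34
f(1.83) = 4.59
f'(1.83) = 19.22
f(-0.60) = -0.30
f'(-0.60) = 1.81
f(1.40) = -1.30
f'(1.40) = 8.71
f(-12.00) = -5186.28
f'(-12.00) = 1282.30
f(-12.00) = -5186.28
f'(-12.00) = 1282.30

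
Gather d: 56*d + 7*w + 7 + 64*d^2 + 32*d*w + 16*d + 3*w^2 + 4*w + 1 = 64*d^2 + d*(32*w + 72) + 3*w^2 + 11*w + 8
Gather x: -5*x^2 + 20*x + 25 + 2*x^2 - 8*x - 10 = -3*x^2 + 12*x + 15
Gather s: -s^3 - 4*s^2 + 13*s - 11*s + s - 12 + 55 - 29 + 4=-s^3 - 4*s^2 + 3*s + 18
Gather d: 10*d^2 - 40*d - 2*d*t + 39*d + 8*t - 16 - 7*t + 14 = 10*d^2 + d*(-2*t - 1) + t - 2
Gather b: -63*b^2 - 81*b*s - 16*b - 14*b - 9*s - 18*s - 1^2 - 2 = -63*b^2 + b*(-81*s - 30) - 27*s - 3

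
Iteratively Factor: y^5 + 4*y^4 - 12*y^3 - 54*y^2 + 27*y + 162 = (y + 3)*(y^4 + y^3 - 15*y^2 - 9*y + 54) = (y + 3)^2*(y^3 - 2*y^2 - 9*y + 18) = (y + 3)^3*(y^2 - 5*y + 6) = (y - 3)*(y + 3)^3*(y - 2)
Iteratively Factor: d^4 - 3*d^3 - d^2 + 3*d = (d + 1)*(d^3 - 4*d^2 + 3*d) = (d - 1)*(d + 1)*(d^2 - 3*d) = (d - 3)*(d - 1)*(d + 1)*(d)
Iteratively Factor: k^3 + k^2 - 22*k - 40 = (k + 2)*(k^2 - k - 20) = (k - 5)*(k + 2)*(k + 4)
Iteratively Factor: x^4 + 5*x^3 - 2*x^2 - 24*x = (x - 2)*(x^3 + 7*x^2 + 12*x) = x*(x - 2)*(x^2 + 7*x + 12) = x*(x - 2)*(x + 4)*(x + 3)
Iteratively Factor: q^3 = (q)*(q^2) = q^2*(q)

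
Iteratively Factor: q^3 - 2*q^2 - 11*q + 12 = (q + 3)*(q^2 - 5*q + 4) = (q - 1)*(q + 3)*(q - 4)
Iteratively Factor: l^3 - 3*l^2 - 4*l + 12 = (l - 3)*(l^2 - 4) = (l - 3)*(l - 2)*(l + 2)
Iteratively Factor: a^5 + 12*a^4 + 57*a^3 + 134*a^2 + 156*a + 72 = (a + 3)*(a^4 + 9*a^3 + 30*a^2 + 44*a + 24) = (a + 2)*(a + 3)*(a^3 + 7*a^2 + 16*a + 12) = (a + 2)^2*(a + 3)*(a^2 + 5*a + 6) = (a + 2)^3*(a + 3)*(a + 3)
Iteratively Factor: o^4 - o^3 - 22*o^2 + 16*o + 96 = (o + 2)*(o^3 - 3*o^2 - 16*o + 48) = (o - 4)*(o + 2)*(o^2 + o - 12) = (o - 4)*(o + 2)*(o + 4)*(o - 3)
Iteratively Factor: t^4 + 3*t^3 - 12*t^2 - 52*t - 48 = (t + 2)*(t^3 + t^2 - 14*t - 24) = (t + 2)^2*(t^2 - t - 12) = (t + 2)^2*(t + 3)*(t - 4)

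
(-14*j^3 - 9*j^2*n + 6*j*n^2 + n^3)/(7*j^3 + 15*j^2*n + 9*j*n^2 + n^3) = (-2*j + n)/(j + n)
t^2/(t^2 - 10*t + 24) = t^2/(t^2 - 10*t + 24)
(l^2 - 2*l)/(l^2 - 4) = l/(l + 2)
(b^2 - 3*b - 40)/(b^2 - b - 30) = (b - 8)/(b - 6)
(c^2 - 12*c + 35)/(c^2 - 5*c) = (c - 7)/c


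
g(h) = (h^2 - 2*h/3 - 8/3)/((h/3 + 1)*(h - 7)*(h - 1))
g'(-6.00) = -0.09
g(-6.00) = -0.41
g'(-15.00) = -0.00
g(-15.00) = -0.17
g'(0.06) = -0.44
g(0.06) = -0.41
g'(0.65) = -2.48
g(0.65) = -0.99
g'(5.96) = -1.95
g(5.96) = -1.87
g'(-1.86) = -0.54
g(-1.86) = 0.21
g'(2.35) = -0.28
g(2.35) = -0.12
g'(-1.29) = -0.30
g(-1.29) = -0.01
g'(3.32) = -0.22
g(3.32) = -0.34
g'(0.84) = -11.49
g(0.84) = -2.00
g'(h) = (2*h - 2/3)/((h/3 + 1)*(h - 7)*(h - 1)) - (h^2 - 2*h/3 - 8/3)/((h/3 + 1)*(h - 7)*(h - 1)^2) - (h^2 - 2*h/3 - 8/3)/((h/3 + 1)*(h - 7)^2*(h - 1)) - (h^2 - 2*h/3 - 8/3)/(3*(h/3 + 1)^2*(h - 7)*(h - 1))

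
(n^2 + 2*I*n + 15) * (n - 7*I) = n^3 - 5*I*n^2 + 29*n - 105*I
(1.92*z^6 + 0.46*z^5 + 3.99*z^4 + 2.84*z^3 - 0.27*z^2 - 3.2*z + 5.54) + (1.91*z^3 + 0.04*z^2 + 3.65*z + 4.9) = 1.92*z^6 + 0.46*z^5 + 3.99*z^4 + 4.75*z^3 - 0.23*z^2 + 0.45*z + 10.44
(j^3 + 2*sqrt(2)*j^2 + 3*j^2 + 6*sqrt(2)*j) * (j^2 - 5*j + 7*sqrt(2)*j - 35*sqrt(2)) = j^5 - 2*j^4 + 9*sqrt(2)*j^4 - 18*sqrt(2)*j^3 + 13*j^3 - 135*sqrt(2)*j^2 - 56*j^2 - 420*j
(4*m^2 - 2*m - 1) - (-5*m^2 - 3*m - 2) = 9*m^2 + m + 1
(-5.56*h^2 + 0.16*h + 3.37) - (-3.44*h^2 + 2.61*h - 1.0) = -2.12*h^2 - 2.45*h + 4.37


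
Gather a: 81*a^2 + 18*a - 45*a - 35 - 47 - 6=81*a^2 - 27*a - 88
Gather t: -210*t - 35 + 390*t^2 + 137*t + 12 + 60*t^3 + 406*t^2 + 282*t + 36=60*t^3 + 796*t^2 + 209*t + 13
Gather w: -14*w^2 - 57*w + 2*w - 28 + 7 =-14*w^2 - 55*w - 21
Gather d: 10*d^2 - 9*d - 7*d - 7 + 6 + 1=10*d^2 - 16*d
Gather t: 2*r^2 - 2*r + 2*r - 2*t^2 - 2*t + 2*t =2*r^2 - 2*t^2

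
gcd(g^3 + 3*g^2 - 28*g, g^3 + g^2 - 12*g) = g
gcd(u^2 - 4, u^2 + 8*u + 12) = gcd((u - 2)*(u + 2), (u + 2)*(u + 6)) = u + 2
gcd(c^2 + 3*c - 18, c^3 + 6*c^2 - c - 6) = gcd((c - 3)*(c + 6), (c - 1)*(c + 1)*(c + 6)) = c + 6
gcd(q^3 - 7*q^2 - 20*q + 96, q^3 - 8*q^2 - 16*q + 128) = q^2 - 4*q - 32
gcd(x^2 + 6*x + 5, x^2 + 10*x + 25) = x + 5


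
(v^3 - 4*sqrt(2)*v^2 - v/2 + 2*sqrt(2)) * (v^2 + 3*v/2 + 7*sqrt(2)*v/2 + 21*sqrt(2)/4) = v^5 - sqrt(2)*v^4/2 + 3*v^4/2 - 57*v^3/2 - 3*sqrt(2)*v^3/4 - 171*v^2/4 + sqrt(2)*v^2/4 + 3*sqrt(2)*v/8 + 14*v + 21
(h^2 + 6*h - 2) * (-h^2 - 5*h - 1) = -h^4 - 11*h^3 - 29*h^2 + 4*h + 2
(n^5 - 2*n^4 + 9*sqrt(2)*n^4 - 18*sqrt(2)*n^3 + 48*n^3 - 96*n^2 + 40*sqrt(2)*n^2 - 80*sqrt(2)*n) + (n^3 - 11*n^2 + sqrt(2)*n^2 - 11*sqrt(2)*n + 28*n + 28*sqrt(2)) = n^5 - 2*n^4 + 9*sqrt(2)*n^4 - 18*sqrt(2)*n^3 + 49*n^3 - 107*n^2 + 41*sqrt(2)*n^2 - 91*sqrt(2)*n + 28*n + 28*sqrt(2)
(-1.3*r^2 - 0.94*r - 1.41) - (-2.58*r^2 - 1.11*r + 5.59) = 1.28*r^2 + 0.17*r - 7.0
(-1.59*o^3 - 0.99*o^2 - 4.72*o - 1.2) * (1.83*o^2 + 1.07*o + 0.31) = -2.9097*o^5 - 3.513*o^4 - 10.1898*o^3 - 7.5533*o^2 - 2.7472*o - 0.372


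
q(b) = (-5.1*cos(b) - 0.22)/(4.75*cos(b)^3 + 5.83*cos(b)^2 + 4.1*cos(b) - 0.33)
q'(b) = (-5.1*cos(b) - 0.22)*(14.25*sin(b)*cos(b)^2 + 11.66*sin(b)*cos(b) + 4.1*sin(b))/(4.75*cos(b)^3 + 5.83*cos(b)^2 + 4.1*cos(b) - 0.33)^2 + 5.1*sin(b)/(4.75*cos(b)^3 + 5.83*cos(b)^2 + 4.1*cos(b) - 0.33) = -(48.45*cos(b)^3 + 32.868*cos(b)^2 + 2.5652*cos(b) + 2.585)*sin(b)/(4.75*cos(b)^3 + 5.83*cos(b)^2 + 4.1*cos(b) - 0.33)^2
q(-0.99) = -0.68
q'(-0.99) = 0.92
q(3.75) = -1.66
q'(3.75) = -0.41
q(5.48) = -0.54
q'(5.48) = 0.55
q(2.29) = -1.69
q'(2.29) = -0.28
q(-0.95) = -0.64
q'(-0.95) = 0.82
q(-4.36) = -1.24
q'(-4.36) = -2.19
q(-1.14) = -0.86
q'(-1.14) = 1.56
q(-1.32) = -1.33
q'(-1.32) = 4.63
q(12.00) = -0.45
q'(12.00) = 0.30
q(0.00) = -0.37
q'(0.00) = 0.00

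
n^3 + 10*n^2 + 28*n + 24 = (n + 2)^2*(n + 6)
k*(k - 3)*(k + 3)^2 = k^4 + 3*k^3 - 9*k^2 - 27*k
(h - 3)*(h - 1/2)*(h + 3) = h^3 - h^2/2 - 9*h + 9/2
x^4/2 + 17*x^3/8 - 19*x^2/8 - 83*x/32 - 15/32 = (x/2 + 1/4)*(x - 3/2)*(x + 1/4)*(x + 5)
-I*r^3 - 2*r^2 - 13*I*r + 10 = (r - 5*I)*(r + 2*I)*(-I*r + 1)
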